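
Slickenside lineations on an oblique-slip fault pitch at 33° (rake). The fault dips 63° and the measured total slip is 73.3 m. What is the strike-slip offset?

strike-slip = net slip × cos(rake) = 73.3 m × cos(33°) = 61.5 m

61.5 m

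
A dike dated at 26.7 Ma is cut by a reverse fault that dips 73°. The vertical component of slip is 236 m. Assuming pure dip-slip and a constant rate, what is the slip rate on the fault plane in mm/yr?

0.00924 mm/yr

dip-slip = throw / sin(dip) = 236 m / sin(73°) = 246.8 m
rate = 246.8 m / 26.7 Ma = 0.00000924 m/yr = 0.00924 mm/yr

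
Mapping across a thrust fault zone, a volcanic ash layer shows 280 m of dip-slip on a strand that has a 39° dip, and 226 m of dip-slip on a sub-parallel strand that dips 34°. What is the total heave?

heave_A = 280 × cos(39°) = 217.6 m
heave_B = 226 × cos(34°) = 187.4 m
total = 217.6 + 187.4 = 405 m

405 m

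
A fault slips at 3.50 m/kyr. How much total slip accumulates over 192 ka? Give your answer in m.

slip = rate × time = 3.50 m/kyr × 192 ka = 672 m

672 m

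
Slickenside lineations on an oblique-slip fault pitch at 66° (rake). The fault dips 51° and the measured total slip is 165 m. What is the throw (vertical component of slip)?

dip-slip = net slip × sin(rake) = 165 m × sin(66°) = 150.7 m
throw = dip-slip × sin(dip) = 150.7 × sin(51°) = 117 m

117 m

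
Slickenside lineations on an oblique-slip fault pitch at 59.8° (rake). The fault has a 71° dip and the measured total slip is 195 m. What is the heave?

dip-slip = net slip × sin(rake) = 195 m × sin(59.8°) = 168.5 m
heave = dip-slip × cos(dip) = 168.5 × cos(71°) = 54.9 m

54.9 m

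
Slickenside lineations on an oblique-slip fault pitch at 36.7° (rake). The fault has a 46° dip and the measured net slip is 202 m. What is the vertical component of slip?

86.8 m

dip-slip = net slip × sin(rake) = 202 m × sin(36.7°) = 120.7 m
throw = dip-slip × sin(dip) = 120.7 × sin(46°) = 86.8 m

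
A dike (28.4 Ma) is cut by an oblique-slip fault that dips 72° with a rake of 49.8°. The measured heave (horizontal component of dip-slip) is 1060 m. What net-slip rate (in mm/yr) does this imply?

dip-slip = heave / cos(dip) = 1060 / cos(72°) = 3430 m
net slip = dip-slip / sin(rake) = 3430 / sin(49.8°) = 4491 m
rate = 4491 m / 28.4 Ma = 0.000158 m/yr = 0.158 mm/yr

0.158 mm/yr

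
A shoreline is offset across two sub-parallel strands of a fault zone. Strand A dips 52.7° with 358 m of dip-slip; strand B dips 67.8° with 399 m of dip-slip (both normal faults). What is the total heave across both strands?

heave_A = 358 × cos(52.7°) = 216.9 m
heave_B = 399 × cos(67.8°) = 150.8 m
total = 216.9 + 150.8 = 368 m

368 m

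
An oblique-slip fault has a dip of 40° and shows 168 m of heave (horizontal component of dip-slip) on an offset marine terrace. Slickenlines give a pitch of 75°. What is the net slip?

dip-slip = heave / cos(dip) = 168 / cos(40°) = 219.3 m
net slip = dip-slip / sin(rake) = 219.3 / sin(75°) = 227 m

227 m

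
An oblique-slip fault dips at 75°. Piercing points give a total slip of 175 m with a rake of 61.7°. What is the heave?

39.9 m

dip-slip = net slip × sin(rake) = 175 m × sin(61.7°) = 154.1 m
heave = dip-slip × cos(dip) = 154.1 × cos(75°) = 39.9 m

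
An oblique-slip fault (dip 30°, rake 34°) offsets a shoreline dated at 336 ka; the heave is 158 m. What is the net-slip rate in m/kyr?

0.971 m/kyr

dip-slip = heave / cos(dip) = 158 / cos(30°) = 182.4 m
net slip = dip-slip / sin(rake) = 182.4 / sin(34°) = 326.3 m
rate = 326.3 m / 336 ka = 0.000971 m/yr = 0.971 m/kyr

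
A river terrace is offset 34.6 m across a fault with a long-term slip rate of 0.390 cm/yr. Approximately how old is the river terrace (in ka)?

8.87 ka

age = offset / rate = 34.6 m / (0.390 cm/yr) = 8870 yr = 8.87 ka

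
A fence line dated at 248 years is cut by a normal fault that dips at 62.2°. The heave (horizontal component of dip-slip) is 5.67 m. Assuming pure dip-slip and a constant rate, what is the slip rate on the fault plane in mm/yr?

49 mm/yr

dip-slip = heave / cos(dip) = 5.67 m / cos(62.2°) = 12.16 m
rate = 12.16 m / 248 years = 0.0490 m/yr = 49 mm/yr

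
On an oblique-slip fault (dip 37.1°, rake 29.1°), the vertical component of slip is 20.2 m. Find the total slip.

dip-slip = throw / sin(dip) = 20.2 / sin(37.1°) = 33.49 m
net slip = dip-slip / sin(rake) = 33.49 / sin(29.1°) = 68.9 m

68.9 m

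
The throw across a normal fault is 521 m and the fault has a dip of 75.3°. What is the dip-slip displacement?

539 m

dip-slip = throw / sin(dip) = 521 / sin(75.3°) = 539 m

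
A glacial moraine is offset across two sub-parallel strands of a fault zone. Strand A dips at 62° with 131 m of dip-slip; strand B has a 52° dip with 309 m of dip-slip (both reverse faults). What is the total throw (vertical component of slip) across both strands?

359 m

throw_A = 131 × sin(62°) = 115.7 m
throw_B = 309 × sin(52°) = 243.5 m
total = 115.7 + 243.5 = 359 m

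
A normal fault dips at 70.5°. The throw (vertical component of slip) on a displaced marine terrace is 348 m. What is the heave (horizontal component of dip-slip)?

heave = throw / tan(dip) = 348 / tan(70.5°) = 123 m

123 m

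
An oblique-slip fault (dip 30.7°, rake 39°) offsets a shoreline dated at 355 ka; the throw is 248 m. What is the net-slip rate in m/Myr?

dip-slip = throw / sin(dip) = 248 / sin(30.7°) = 485.8 m
net slip = dip-slip / sin(rake) = 485.8 / sin(39°) = 771.9 m
rate = 771.9 m / 355 ka = 0.00217 m/yr = 2170 m/Myr

2170 m/Myr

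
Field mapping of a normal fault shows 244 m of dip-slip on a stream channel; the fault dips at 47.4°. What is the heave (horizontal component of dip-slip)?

heave = dip-slip × cos(dip) = 244 m × cos(47.4°) = 165 m

165 m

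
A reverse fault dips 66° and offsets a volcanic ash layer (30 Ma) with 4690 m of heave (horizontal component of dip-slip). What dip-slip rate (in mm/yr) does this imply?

dip-slip = heave / cos(dip) = 4690 m / cos(66°) = 11530 m
rate = 11530 m / 30 Ma = 0.000384 m/yr = 0.384 mm/yr

0.384 mm/yr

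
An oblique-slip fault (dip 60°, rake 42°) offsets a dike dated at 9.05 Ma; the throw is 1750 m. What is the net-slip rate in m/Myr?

334 m/Myr

dip-slip = throw / sin(dip) = 1750 / sin(60°) = 2021 m
net slip = dip-slip / sin(rake) = 2021 / sin(42°) = 3020 m
rate = 3020 m / 9.05 Ma = 0.000334 m/yr = 334 m/Myr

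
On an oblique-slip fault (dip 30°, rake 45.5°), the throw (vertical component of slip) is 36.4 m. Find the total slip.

102 m

dip-slip = throw / sin(dip) = 36.4 / sin(30°) = 72.80 m
net slip = dip-slip / sin(rake) = 72.80 / sin(45.5°) = 102 m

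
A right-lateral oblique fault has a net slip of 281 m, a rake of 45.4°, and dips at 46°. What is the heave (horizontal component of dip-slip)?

dip-slip = net slip × sin(rake) = 281 m × sin(45.4°) = 200.1 m
heave = dip-slip × cos(dip) = 200.1 × cos(46°) = 139 m

139 m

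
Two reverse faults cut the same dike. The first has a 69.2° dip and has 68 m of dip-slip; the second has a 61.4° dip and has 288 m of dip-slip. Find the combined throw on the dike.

throw_A = 68 × sin(69.2°) = 63.57 m
throw_B = 288 × sin(61.4°) = 252.9 m
total = 63.57 + 252.9 = 316 m

316 m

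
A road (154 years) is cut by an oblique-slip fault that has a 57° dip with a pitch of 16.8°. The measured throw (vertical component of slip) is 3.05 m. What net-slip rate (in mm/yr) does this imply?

81.7 mm/yr

dip-slip = throw / sin(dip) = 3.05 / sin(57°) = 3.637 m
net slip = dip-slip / sin(rake) = 3.637 / sin(16.8°) = 12.58 m
rate = 12.58 m / 154 years = 0.0817 m/yr = 81.7 mm/yr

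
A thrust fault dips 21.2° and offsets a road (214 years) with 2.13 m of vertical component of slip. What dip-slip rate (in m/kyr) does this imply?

27.5 m/kyr

dip-slip = throw / sin(dip) = 2.13 m / sin(21.2°) = 5.890 m
rate = 5.890 m / 214 years = 0.0275 m/yr = 27.5 m/kyr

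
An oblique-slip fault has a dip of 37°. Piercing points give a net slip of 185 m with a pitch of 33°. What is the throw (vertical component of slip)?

60.6 m

dip-slip = net slip × sin(rake) = 185 m × sin(33°) = 100.8 m
throw = dip-slip × sin(dip) = 100.8 × sin(37°) = 60.6 m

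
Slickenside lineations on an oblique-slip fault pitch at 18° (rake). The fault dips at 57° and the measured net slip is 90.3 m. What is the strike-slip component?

85.9 m

strike-slip = net slip × cos(rake) = 90.3 m × cos(18°) = 85.9 m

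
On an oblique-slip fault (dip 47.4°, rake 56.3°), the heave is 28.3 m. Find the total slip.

50.3 m

dip-slip = heave / cos(dip) = 28.3 / cos(47.4°) = 41.81 m
net slip = dip-slip / sin(rake) = 41.81 / sin(56.3°) = 50.3 m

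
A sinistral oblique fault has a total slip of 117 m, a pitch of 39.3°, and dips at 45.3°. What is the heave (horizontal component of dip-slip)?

52.1 m

dip-slip = net slip × sin(rake) = 117 m × sin(39.3°) = 74.11 m
heave = dip-slip × cos(dip) = 74.11 × cos(45.3°) = 52.1 m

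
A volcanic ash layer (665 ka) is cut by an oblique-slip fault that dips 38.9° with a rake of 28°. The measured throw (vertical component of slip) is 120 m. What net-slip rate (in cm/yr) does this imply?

0.0612 cm/yr

dip-slip = throw / sin(dip) = 120 / sin(38.9°) = 191.1 m
net slip = dip-slip / sin(rake) = 191.1 / sin(28°) = 407 m
rate = 407 m / 665 ka = 0.000612 m/yr = 0.0612 cm/yr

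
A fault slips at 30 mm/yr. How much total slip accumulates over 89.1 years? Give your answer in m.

slip = rate × time = 30 mm/yr × 89.1 years = 2.67 m

2.67 m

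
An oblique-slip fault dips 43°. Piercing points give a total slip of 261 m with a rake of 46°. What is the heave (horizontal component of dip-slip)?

dip-slip = net slip × sin(rake) = 261 m × sin(46°) = 187.7 m
heave = dip-slip × cos(dip) = 187.7 × cos(43°) = 137 m

137 m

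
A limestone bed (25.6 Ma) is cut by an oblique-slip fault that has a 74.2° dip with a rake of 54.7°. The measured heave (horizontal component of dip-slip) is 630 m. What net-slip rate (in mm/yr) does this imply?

dip-slip = heave / cos(dip) = 630 / cos(74.2°) = 2314 m
net slip = dip-slip / sin(rake) = 2314 / sin(54.7°) = 2835 m
rate = 2835 m / 25.6 Ma = 0.000111 m/yr = 0.111 mm/yr

0.111 mm/yr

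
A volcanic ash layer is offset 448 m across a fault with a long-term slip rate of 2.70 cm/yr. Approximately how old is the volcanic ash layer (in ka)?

16.6 ka

age = offset / rate = 448 m / (2.70 cm/yr) = 16600 yr = 16.6 ka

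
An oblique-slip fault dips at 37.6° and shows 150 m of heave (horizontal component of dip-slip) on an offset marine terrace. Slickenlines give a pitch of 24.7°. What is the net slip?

453 m

dip-slip = heave / cos(dip) = 150 / cos(37.6°) = 189.3 m
net slip = dip-slip / sin(rake) = 189.3 / sin(24.7°) = 453 m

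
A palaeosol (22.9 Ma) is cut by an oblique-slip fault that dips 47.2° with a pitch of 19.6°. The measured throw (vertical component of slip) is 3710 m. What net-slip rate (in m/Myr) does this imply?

658 m/Myr

dip-slip = throw / sin(dip) = 3710 / sin(47.2°) = 5056 m
net slip = dip-slip / sin(rake) = 5056 / sin(19.6°) = 15070 m
rate = 15070 m / 22.9 Ma = 0.000658 m/yr = 658 m/Myr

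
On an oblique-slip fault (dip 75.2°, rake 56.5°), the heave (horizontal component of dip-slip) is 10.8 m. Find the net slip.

50.7 m

dip-slip = heave / cos(dip) = 10.8 / cos(75.2°) = 42.28 m
net slip = dip-slip / sin(rake) = 42.28 / sin(56.5°) = 50.7 m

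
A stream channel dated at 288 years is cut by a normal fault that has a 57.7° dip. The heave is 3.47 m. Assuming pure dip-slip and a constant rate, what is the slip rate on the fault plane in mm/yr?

dip-slip = heave / cos(dip) = 3.47 m / cos(57.7°) = 6.494 m
rate = 6.494 m / 288 years = 0.0225 m/yr = 22.5 mm/yr

22.5 mm/yr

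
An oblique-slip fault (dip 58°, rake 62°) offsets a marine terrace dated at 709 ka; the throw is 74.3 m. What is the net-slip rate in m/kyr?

0.140 m/kyr

dip-slip = throw / sin(dip) = 74.3 / sin(58°) = 87.61 m
net slip = dip-slip / sin(rake) = 87.61 / sin(62°) = 99.23 m
rate = 99.23 m / 709 ka = 0.000140 m/yr = 0.140 m/kyr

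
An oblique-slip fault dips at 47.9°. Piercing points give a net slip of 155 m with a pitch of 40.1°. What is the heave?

dip-slip = net slip × sin(rake) = 155 m × sin(40.1°) = 99.84 m
heave = dip-slip × cos(dip) = 99.84 × cos(47.9°) = 66.9 m

66.9 m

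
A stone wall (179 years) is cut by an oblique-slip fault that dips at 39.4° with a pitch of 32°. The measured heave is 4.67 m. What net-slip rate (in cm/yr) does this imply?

dip-slip = heave / cos(dip) = 4.67 / cos(39.4°) = 6.043 m
net slip = dip-slip / sin(rake) = 6.043 / sin(32°) = 11.40 m
rate = 11.40 m / 179 years = 0.0637 m/yr = 6.37 cm/yr

6.37 cm/yr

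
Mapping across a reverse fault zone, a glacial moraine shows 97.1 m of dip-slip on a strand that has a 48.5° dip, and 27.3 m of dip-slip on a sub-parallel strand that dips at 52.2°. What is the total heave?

heave_A = 97.1 × cos(48.5°) = 64.34 m
heave_B = 27.3 × cos(52.2°) = 16.73 m
total = 64.34 + 16.73 = 81.1 m

81.1 m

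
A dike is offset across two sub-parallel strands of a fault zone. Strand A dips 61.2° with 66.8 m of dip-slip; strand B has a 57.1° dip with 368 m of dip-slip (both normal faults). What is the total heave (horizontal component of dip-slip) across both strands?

232 m

heave_A = 66.8 × cos(61.2°) = 32.18 m
heave_B = 368 × cos(57.1°) = 199.9 m
total = 32.18 + 199.9 = 232 m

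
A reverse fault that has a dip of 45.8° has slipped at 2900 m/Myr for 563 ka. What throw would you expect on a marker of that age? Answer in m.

dip-slip = rate × time = 2900 m/Myr × 563 ka = 1633 m
throw = dip-slip × sin(dip) = 1633 × sin(45.8°) = 1170 m

1170 m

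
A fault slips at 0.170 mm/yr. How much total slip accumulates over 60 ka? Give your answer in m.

10.2 m

slip = rate × time = 0.170 mm/yr × 60 ka = 10.2 m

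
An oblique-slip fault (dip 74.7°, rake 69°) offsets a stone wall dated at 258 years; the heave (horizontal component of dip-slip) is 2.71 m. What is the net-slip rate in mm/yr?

dip-slip = heave / cos(dip) = 2.71 / cos(74.7°) = 10.27 m
net slip = dip-slip / sin(rake) = 10.27 / sin(69°) = 11 m
rate = 11 m / 258 years = 0.0426 m/yr = 42.6 mm/yr

42.6 mm/yr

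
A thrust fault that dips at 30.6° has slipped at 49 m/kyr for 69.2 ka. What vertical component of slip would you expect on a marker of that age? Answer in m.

dip-slip = rate × time = 49 m/kyr × 69.2 ka = 3391 m
throw = dip-slip × sin(dip) = 3391 × sin(30.6°) = 1730 m

1730 m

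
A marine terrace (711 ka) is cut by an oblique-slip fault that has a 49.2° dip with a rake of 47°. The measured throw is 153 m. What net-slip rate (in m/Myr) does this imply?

389 m/Myr

dip-slip = throw / sin(dip) = 153 / sin(49.2°) = 202.1 m
net slip = dip-slip / sin(rake) = 202.1 / sin(47°) = 276.4 m
rate = 276.4 m / 711 ka = 0.000389 m/yr = 389 m/Myr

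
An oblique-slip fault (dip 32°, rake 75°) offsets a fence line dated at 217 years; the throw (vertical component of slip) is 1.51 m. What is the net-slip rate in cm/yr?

1.36 cm/yr

dip-slip = throw / sin(dip) = 1.51 / sin(32°) = 2.849 m
net slip = dip-slip / sin(rake) = 2.849 / sin(75°) = 2.950 m
rate = 2.950 m / 217 years = 0.0136 m/yr = 1.36 cm/yr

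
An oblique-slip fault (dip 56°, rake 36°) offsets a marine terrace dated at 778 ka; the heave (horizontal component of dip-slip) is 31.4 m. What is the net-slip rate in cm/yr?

dip-slip = heave / cos(dip) = 31.4 / cos(56°) = 56.15 m
net slip = dip-slip / sin(rake) = 56.15 / sin(36°) = 95.53 m
rate = 95.53 m / 778 ka = 0.000123 m/yr = 0.0123 cm/yr

0.0123 cm/yr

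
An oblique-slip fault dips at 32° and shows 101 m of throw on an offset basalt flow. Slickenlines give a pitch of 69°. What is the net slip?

204 m

dip-slip = throw / sin(dip) = 101 / sin(32°) = 190.6 m
net slip = dip-slip / sin(rake) = 190.6 / sin(69°) = 204 m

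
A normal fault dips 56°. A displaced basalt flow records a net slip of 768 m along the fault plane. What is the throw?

637 m

throw = dip-slip × sin(dip) = 768 m × sin(56°) = 637 m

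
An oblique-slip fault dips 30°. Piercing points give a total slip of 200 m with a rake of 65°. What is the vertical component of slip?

dip-slip = net slip × sin(rake) = 200 m × sin(65°) = 181.3 m
throw = dip-slip × sin(dip) = 181.3 × sin(30°) = 90.6 m

90.6 m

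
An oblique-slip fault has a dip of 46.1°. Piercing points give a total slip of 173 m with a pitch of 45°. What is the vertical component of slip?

88.1 m

dip-slip = net slip × sin(rake) = 173 m × sin(45°) = 122.3 m
throw = dip-slip × sin(dip) = 122.3 × sin(46.1°) = 88.1 m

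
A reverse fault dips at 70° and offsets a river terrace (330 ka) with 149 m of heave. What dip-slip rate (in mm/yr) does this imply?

1.32 mm/yr

dip-slip = heave / cos(dip) = 149 m / cos(70°) = 435.6 m
rate = 435.6 m / 330 ka = 0.00132 m/yr = 1.32 mm/yr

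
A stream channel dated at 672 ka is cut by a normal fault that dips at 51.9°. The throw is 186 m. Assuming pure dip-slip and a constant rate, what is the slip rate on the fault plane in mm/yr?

0.352 mm/yr

dip-slip = throw / sin(dip) = 186 m / sin(51.9°) = 236.4 m
rate = 236.4 m / 672 ka = 0.000352 m/yr = 0.352 mm/yr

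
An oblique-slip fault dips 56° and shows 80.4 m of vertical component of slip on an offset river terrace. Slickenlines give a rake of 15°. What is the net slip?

375 m

dip-slip = throw / sin(dip) = 80.4 / sin(56°) = 96.98 m
net slip = dip-slip / sin(rake) = 96.98 / sin(15°) = 375 m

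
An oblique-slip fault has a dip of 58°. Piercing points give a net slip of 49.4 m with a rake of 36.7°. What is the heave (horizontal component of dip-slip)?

15.6 m

dip-slip = net slip × sin(rake) = 49.4 m × sin(36.7°) = 29.52 m
heave = dip-slip × cos(dip) = 29.52 × cos(58°) = 15.6 m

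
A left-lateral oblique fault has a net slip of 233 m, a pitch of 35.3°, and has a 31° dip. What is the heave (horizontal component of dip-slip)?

115 m

dip-slip = net slip × sin(rake) = 233 m × sin(35.3°) = 134.6 m
heave = dip-slip × cos(dip) = 134.6 × cos(31°) = 115 m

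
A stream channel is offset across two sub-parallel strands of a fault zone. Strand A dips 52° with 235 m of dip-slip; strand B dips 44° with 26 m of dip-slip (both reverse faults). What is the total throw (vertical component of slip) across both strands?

203 m

throw_A = 235 × sin(52°) = 185.2 m
throw_B = 26 × sin(44°) = 18.06 m
total = 185.2 + 18.06 = 203 m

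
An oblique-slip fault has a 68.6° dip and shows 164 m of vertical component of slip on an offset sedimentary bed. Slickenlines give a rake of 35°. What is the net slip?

dip-slip = throw / sin(dip) = 164 / sin(68.6°) = 176.1 m
net slip = dip-slip / sin(rake) = 176.1 / sin(35°) = 307 m

307 m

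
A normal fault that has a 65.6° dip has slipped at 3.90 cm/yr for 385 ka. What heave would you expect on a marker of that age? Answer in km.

6.20 km

dip-slip = rate × time = 3.90 cm/yr × 385 ka = 15020 m
heave = dip-slip × cos(dip) = 15020 × cos(65.6°) = 6200 m = 6.20 km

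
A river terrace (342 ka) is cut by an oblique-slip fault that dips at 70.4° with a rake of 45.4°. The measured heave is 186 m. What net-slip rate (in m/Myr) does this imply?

dip-slip = heave / cos(dip) = 186 / cos(70.4°) = 554.5 m
net slip = dip-slip / sin(rake) = 554.5 / sin(45.4°) = 778.7 m
rate = 778.7 m / 342 ka = 0.00228 m/yr = 2280 m/Myr

2280 m/Myr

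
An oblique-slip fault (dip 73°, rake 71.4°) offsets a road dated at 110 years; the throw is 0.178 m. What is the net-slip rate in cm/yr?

dip-slip = throw / sin(dip) = 0.178 / sin(73°) = 0.1861 m
net slip = dip-slip / sin(rake) = 0.1861 / sin(71.4°) = 0.1964 m
rate = 0.1964 m / 110 years = 0.00179 m/yr = 0.179 cm/yr

0.179 cm/yr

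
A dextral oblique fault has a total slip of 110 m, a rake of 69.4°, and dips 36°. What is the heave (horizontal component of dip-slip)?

dip-slip = net slip × sin(rake) = 110 m × sin(69.4°) = 103 m
heave = dip-slip × cos(dip) = 103 × cos(36°) = 83.3 m

83.3 m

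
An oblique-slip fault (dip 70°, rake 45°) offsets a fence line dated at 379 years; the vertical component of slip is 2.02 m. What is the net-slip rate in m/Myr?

8020 m/Myr

dip-slip = throw / sin(dip) = 2.02 / sin(70°) = 2.150 m
net slip = dip-slip / sin(rake) = 2.150 / sin(45°) = 3.040 m
rate = 3.040 m / 379 years = 0.00802 m/yr = 8020 m/Myr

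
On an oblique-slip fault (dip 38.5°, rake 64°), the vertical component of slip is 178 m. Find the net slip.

318 m

dip-slip = throw / sin(dip) = 178 / sin(38.5°) = 285.9 m
net slip = dip-slip / sin(rake) = 285.9 / sin(64°) = 318 m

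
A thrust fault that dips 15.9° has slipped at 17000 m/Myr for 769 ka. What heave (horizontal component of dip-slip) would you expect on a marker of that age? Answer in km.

12.6 km

dip-slip = rate × time = 17000 m/Myr × 769 ka = 13070 m
heave = dip-slip × cos(dip) = 13070 × cos(15.9°) = 12600 m = 12.6 km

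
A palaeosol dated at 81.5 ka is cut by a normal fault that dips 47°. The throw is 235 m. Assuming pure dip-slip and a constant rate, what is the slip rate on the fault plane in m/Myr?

dip-slip = throw / sin(dip) = 235 m / sin(47°) = 321.3 m
rate = 321.3 m / 81.5 ka = 0.00394 m/yr = 3940 m/Myr

3940 m/Myr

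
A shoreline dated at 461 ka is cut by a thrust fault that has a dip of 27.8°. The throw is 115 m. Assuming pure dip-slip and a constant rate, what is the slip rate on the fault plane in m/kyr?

dip-slip = throw / sin(dip) = 115 m / sin(27.8°) = 246.6 m
rate = 246.6 m / 461 ka = 0.000535 m/yr = 0.535 m/kyr

0.535 m/kyr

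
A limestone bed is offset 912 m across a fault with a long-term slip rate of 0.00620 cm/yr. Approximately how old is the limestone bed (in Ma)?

age = offset / rate = 912 m / (0.00620 cm/yr) = 1.47e+07 yr = 14.7 Ma

14.7 Ma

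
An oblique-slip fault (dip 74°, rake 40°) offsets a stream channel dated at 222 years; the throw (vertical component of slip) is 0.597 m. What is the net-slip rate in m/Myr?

4350 m/Myr

dip-slip = throw / sin(dip) = 0.597 / sin(74°) = 0.6211 m
net slip = dip-slip / sin(rake) = 0.6211 / sin(40°) = 0.9662 m
rate = 0.9662 m / 222 years = 0.00435 m/yr = 4350 m/Myr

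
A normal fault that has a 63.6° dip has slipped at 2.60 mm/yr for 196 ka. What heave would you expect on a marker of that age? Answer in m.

227 m

dip-slip = rate × time = 2.60 mm/yr × 196 ka = 509.6 m
heave = dip-slip × cos(dip) = 509.6 × cos(63.6°) = 227 m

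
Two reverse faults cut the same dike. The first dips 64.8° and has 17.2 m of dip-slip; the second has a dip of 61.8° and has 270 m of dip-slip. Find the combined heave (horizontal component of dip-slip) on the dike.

135 m

heave_A = 17.2 × cos(64.8°) = 7.323 m
heave_B = 270 × cos(61.8°) = 127.6 m
total = 7.323 + 127.6 = 135 m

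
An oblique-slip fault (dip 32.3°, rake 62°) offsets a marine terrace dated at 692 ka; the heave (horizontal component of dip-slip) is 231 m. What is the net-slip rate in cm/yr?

0.0447 cm/yr

dip-slip = heave / cos(dip) = 231 / cos(32.3°) = 273.3 m
net slip = dip-slip / sin(rake) = 273.3 / sin(62°) = 309.5 m
rate = 309.5 m / 692 ka = 0.000447 m/yr = 0.0447 cm/yr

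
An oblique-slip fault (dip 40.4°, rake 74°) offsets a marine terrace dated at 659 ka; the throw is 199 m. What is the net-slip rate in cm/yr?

0.0485 cm/yr

dip-slip = throw / sin(dip) = 199 / sin(40.4°) = 307 m
net slip = dip-slip / sin(rake) = 307 / sin(74°) = 319.4 m
rate = 319.4 m / 659 ka = 0.000485 m/yr = 0.0485 cm/yr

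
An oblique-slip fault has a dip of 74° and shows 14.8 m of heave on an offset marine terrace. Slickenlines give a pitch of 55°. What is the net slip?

dip-slip = heave / cos(dip) = 14.8 / cos(74°) = 53.69 m
net slip = dip-slip / sin(rake) = 53.69 / sin(55°) = 65.5 m

65.5 m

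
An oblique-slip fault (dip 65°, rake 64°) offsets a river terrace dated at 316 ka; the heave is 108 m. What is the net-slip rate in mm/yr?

0.900 mm/yr

dip-slip = heave / cos(dip) = 108 / cos(65°) = 255.5 m
net slip = dip-slip / sin(rake) = 255.5 / sin(64°) = 284.3 m
rate = 284.3 m / 316 ka = 0.000900 m/yr = 0.900 mm/yr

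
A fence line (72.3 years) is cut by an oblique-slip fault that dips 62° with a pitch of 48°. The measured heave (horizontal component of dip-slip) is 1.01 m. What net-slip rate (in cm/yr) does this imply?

dip-slip = heave / cos(dip) = 1.01 / cos(62°) = 2.151 m
net slip = dip-slip / sin(rake) = 2.151 / sin(48°) = 2.895 m
rate = 2.895 m / 72.3 years = 0.0400 m/yr = 4 cm/yr

4 cm/yr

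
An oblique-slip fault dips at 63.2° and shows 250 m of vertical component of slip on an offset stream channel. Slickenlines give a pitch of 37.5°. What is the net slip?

dip-slip = throw / sin(dip) = 250 / sin(63.2°) = 280.1 m
net slip = dip-slip / sin(rake) = 280.1 / sin(37.5°) = 460 m

460 m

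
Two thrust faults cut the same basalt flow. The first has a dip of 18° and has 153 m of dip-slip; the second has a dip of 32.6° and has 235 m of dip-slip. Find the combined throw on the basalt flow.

174 m

throw_A = 153 × sin(18°) = 47.28 m
throw_B = 235 × sin(32.6°) = 126.6 m
total = 47.28 + 126.6 = 174 m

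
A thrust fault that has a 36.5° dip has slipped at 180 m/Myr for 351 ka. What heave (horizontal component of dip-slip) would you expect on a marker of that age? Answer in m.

dip-slip = rate × time = 180 m/Myr × 351 ka = 63.18 m
heave = dip-slip × cos(dip) = 63.18 × cos(36.5°) = 50.8 m

50.8 m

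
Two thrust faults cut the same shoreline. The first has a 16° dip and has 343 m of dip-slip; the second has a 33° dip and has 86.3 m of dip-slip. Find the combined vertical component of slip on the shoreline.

throw_A = 343 × sin(16°) = 94.54 m
throw_B = 86.3 × sin(33°) = 47 m
total = 94.54 + 47 = 142 m

142 m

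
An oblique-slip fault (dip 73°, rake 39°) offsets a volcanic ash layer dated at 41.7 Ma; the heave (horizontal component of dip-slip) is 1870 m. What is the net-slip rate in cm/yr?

dip-slip = heave / cos(dip) = 1870 / cos(73°) = 6396 m
net slip = dip-slip / sin(rake) = 6396 / sin(39°) = 10160 m
rate = 10160 m / 41.7 Ma = 0.000244 m/yr = 0.0244 cm/yr

0.0244 cm/yr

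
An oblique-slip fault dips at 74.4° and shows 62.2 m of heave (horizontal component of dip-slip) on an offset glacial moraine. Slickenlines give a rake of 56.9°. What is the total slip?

276 m

dip-slip = heave / cos(dip) = 62.2 / cos(74.4°) = 231.3 m
net slip = dip-slip / sin(rake) = 231.3 / sin(56.9°) = 276 m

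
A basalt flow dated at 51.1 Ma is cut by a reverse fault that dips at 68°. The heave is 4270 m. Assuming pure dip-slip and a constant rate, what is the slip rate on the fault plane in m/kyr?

dip-slip = heave / cos(dip) = 4270 m / cos(68°) = 11400 m
rate = 11400 m / 51.1 Ma = 0.000223 m/yr = 0.223 m/kyr

0.223 m/kyr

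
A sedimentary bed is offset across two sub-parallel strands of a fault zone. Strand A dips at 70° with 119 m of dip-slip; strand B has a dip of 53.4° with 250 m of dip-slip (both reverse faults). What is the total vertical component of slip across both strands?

throw_A = 119 × sin(70°) = 111.8 m
throw_B = 250 × sin(53.4°) = 200.7 m
total = 111.8 + 200.7 = 313 m

313 m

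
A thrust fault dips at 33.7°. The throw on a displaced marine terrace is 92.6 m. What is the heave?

heave = throw / tan(dip) = 92.6 / tan(33.7°) = 139 m

139 m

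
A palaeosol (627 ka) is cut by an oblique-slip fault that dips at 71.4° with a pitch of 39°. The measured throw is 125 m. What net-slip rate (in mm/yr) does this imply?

0.334 mm/yr

dip-slip = throw / sin(dip) = 125 / sin(71.4°) = 131.9 m
net slip = dip-slip / sin(rake) = 131.9 / sin(39°) = 209.6 m
rate = 209.6 m / 627 ka = 0.000334 m/yr = 0.334 mm/yr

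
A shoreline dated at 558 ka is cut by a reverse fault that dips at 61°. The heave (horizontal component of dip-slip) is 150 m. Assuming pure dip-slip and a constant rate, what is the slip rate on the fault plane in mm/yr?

dip-slip = heave / cos(dip) = 150 m / cos(61°) = 309.4 m
rate = 309.4 m / 558 ka = 0.000554 m/yr = 0.554 mm/yr

0.554 mm/yr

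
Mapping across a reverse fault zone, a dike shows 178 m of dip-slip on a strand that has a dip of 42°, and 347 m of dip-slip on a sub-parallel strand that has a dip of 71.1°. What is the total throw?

447 m

throw_A = 178 × sin(42°) = 119.1 m
throw_B = 347 × sin(71.1°) = 328.3 m
total = 119.1 + 328.3 = 447 m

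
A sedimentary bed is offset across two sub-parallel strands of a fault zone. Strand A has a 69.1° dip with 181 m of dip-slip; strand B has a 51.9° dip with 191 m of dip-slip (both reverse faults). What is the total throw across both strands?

throw_A = 181 × sin(69.1°) = 169.1 m
throw_B = 191 × sin(51.9°) = 150.3 m
total = 169.1 + 150.3 = 319 m

319 m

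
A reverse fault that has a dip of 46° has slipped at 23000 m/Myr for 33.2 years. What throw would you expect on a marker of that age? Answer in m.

0.549 m

dip-slip = rate × time = 23000 m/Myr × 33.2 years = 0.7636 m
throw = dip-slip × sin(dip) = 0.7636 × sin(46°) = 0.549 m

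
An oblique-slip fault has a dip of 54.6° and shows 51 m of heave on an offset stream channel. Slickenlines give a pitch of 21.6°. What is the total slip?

239 m

dip-slip = heave / cos(dip) = 51 / cos(54.6°) = 88.04 m
net slip = dip-slip / sin(rake) = 88.04 / sin(21.6°) = 239 m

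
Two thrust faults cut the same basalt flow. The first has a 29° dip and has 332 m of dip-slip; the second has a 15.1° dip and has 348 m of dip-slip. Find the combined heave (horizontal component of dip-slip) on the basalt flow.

626 m

heave_A = 332 × cos(29°) = 290.4 m
heave_B = 348 × cos(15.1°) = 336 m
total = 290.4 + 336 = 626 m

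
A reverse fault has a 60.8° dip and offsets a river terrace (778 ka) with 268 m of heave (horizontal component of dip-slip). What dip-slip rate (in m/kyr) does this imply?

dip-slip = heave / cos(dip) = 268 m / cos(60.8°) = 549.3 m
rate = 549.3 m / 778 ka = 0.000706 m/yr = 0.706 m/kyr

0.706 m/kyr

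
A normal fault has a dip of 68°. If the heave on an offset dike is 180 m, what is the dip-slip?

dip-slip = heave / cos(dip) = 180 / cos(68°) = 481 m

481 m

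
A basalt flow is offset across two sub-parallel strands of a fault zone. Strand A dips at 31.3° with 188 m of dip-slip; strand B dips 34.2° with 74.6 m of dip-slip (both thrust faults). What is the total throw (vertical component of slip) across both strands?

140 m

throw_A = 188 × sin(31.3°) = 97.67 m
throw_B = 74.6 × sin(34.2°) = 41.93 m
total = 97.67 + 41.93 = 140 m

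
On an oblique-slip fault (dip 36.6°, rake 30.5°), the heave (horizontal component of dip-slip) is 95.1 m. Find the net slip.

233 m

dip-slip = heave / cos(dip) = 95.1 / cos(36.6°) = 118.5 m
net slip = dip-slip / sin(rake) = 118.5 / sin(30.5°) = 233 m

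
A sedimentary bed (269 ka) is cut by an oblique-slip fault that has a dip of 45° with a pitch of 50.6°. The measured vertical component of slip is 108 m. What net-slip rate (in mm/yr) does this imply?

0.735 mm/yr

dip-slip = throw / sin(dip) = 108 / sin(45°) = 152.7 m
net slip = dip-slip / sin(rake) = 152.7 / sin(50.6°) = 197.7 m
rate = 197.7 m / 269 ka = 0.000735 m/yr = 0.735 mm/yr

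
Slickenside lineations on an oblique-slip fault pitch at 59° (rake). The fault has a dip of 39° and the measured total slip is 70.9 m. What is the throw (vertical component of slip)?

38.2 m

dip-slip = net slip × sin(rake) = 70.9 m × sin(59°) = 60.77 m
throw = dip-slip × sin(dip) = 60.77 × sin(39°) = 38.2 m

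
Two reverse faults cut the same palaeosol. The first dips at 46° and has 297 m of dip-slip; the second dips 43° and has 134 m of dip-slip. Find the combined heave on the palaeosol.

304 m

heave_A = 297 × cos(46°) = 206.3 m
heave_B = 134 × cos(43°) = 98 m
total = 206.3 + 98 = 304 m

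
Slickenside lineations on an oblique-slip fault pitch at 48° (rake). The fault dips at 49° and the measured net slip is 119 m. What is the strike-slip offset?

79.6 m

strike-slip = net slip × cos(rake) = 119 m × cos(48°) = 79.6 m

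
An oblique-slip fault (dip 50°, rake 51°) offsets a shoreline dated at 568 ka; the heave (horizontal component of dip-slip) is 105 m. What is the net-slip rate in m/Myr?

dip-slip = heave / cos(dip) = 105 / cos(50°) = 163.4 m
net slip = dip-slip / sin(rake) = 163.4 / sin(51°) = 210.2 m
rate = 210.2 m / 568 ka = 0.000370 m/yr = 370 m/Myr

370 m/Myr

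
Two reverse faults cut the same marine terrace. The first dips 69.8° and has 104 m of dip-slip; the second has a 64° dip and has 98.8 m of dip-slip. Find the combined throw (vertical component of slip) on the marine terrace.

186 m

throw_A = 104 × sin(69.8°) = 97.60 m
throw_B = 98.8 × sin(64°) = 88.80 m
total = 97.60 + 88.80 = 186 m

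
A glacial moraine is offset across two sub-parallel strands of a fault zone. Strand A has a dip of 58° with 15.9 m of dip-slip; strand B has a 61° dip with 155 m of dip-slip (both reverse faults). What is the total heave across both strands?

83.6 m

heave_A = 15.9 × cos(58°) = 8.426 m
heave_B = 155 × cos(61°) = 75.15 m
total = 8.426 + 75.15 = 83.6 m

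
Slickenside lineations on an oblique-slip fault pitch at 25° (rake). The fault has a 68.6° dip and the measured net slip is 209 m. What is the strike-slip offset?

189 m

strike-slip = net slip × cos(rake) = 209 m × cos(25°) = 189 m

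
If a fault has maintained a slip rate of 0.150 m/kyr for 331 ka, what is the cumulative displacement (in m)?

49.6 m

slip = rate × time = 0.150 m/kyr × 331 ka = 49.6 m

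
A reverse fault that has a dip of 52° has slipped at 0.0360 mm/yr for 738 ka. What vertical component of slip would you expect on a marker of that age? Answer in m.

20.9 m

dip-slip = rate × time = 0.0360 mm/yr × 738 ka = 26.57 m
throw = dip-slip × sin(dip) = 26.57 × sin(52°) = 20.9 m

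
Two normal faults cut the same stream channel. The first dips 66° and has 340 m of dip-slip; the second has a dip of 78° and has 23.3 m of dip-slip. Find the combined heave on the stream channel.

143 m

heave_A = 340 × cos(66°) = 138.3 m
heave_B = 23.3 × cos(78°) = 4.844 m
total = 138.3 + 4.844 = 143 m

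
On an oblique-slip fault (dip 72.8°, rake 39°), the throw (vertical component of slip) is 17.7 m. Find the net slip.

29.4 m

dip-slip = throw / sin(dip) = 17.7 / sin(72.8°) = 18.53 m
net slip = dip-slip / sin(rake) = 18.53 / sin(39°) = 29.4 m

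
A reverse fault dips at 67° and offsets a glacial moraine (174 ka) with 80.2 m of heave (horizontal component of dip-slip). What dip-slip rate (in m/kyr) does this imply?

dip-slip = heave / cos(dip) = 80.2 m / cos(67°) = 205.3 m
rate = 205.3 m / 174 ka = 0.00118 m/yr = 1.18 m/kyr

1.18 m/kyr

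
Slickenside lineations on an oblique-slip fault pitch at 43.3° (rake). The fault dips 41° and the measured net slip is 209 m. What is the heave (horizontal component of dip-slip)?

dip-slip = net slip × sin(rake) = 209 m × sin(43.3°) = 143.3 m
heave = dip-slip × cos(dip) = 143.3 × cos(41°) = 108 m

108 m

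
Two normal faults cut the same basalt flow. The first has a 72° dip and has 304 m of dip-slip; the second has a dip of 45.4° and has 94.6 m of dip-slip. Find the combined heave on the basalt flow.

heave_A = 304 × cos(72°) = 93.94 m
heave_B = 94.6 × cos(45.4°) = 66.42 m
total = 93.94 + 66.42 = 160 m

160 m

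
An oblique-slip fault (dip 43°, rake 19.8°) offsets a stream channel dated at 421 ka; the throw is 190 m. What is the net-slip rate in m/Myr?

1950 m/Myr

dip-slip = throw / sin(dip) = 190 / sin(43°) = 278.6 m
net slip = dip-slip / sin(rake) = 278.6 / sin(19.8°) = 822.4 m
rate = 822.4 m / 421 ka = 0.00195 m/yr = 1950 m/Myr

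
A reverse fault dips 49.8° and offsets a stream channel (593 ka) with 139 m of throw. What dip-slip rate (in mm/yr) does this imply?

dip-slip = throw / sin(dip) = 139 m / sin(49.8°) = 182 m
rate = 182 m / 593 ka = 0.000307 m/yr = 0.307 mm/yr

0.307 mm/yr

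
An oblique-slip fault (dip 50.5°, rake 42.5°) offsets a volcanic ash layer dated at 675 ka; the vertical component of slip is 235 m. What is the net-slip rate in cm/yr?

0.0668 cm/yr

dip-slip = throw / sin(dip) = 235 / sin(50.5°) = 304.6 m
net slip = dip-slip / sin(rake) = 304.6 / sin(42.5°) = 450.8 m
rate = 450.8 m / 675 ka = 0.000668 m/yr = 0.0668 cm/yr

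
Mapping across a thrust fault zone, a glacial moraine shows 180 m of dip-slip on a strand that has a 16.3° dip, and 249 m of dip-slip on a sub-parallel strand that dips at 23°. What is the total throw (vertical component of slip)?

throw_A = 180 × sin(16.3°) = 50.52 m
throw_B = 249 × sin(23°) = 97.29 m
total = 50.52 + 97.29 = 148 m

148 m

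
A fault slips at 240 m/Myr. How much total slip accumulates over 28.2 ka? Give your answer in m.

6.77 m

slip = rate × time = 240 m/Myr × 28.2 ka = 6.77 m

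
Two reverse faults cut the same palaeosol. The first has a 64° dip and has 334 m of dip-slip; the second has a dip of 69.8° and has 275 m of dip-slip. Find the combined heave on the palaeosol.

heave_A = 334 × cos(64°) = 146.4 m
heave_B = 275 × cos(69.8°) = 94.96 m
total = 146.4 + 94.96 = 241 m

241 m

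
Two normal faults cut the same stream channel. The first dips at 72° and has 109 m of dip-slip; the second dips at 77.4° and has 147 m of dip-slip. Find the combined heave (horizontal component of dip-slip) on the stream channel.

65.7 m

heave_A = 109 × cos(72°) = 33.68 m
heave_B = 147 × cos(77.4°) = 32.07 m
total = 33.68 + 32.07 = 65.7 m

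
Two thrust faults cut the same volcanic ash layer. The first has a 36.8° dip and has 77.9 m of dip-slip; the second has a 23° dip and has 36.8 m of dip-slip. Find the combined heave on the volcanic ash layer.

96.3 m

heave_A = 77.9 × cos(36.8°) = 62.38 m
heave_B = 36.8 × cos(23°) = 33.87 m
total = 62.38 + 33.87 = 96.3 m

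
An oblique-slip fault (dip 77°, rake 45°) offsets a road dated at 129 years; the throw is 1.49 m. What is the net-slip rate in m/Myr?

dip-slip = throw / sin(dip) = 1.49 / sin(77°) = 1.529 m
net slip = dip-slip / sin(rake) = 1.529 / sin(45°) = 2.163 m
rate = 2.163 m / 129 years = 0.0168 m/yr = 16800 m/Myr

16800 m/Myr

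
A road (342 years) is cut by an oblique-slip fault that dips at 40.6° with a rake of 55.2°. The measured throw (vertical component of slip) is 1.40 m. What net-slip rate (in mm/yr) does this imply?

7.66 mm/yr

dip-slip = throw / sin(dip) = 1.40 / sin(40.6°) = 2.151 m
net slip = dip-slip / sin(rake) = 2.151 / sin(55.2°) = 2.620 m
rate = 2.620 m / 342 years = 0.00766 m/yr = 7.66 mm/yr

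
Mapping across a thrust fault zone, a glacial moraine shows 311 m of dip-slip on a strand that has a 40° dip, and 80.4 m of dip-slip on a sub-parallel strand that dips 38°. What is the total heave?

heave_A = 311 × cos(40°) = 238.2 m
heave_B = 80.4 × cos(38°) = 63.36 m
total = 238.2 + 63.36 = 302 m

302 m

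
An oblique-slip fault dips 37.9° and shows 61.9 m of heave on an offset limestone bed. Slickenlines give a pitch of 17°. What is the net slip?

dip-slip = heave / cos(dip) = 61.9 / cos(37.9°) = 78.45 m
net slip = dip-slip / sin(rake) = 78.45 / sin(17°) = 268 m

268 m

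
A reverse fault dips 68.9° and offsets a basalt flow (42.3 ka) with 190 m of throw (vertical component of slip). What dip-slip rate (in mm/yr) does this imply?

dip-slip = throw / sin(dip) = 190 m / sin(68.9°) = 203.7 m
rate = 203.7 m / 42.3 ka = 0.00481 m/yr = 4.81 mm/yr

4.81 mm/yr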